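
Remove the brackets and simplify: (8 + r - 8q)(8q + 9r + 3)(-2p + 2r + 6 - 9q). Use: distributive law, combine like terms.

-80pq - 979qr + 24q - 744q^2 - 150pr + 204r^2 + 498r - 48p + 144 + 128pqr - 209qr^2 + 448q^2r - 18pr^2 + 18r^3 + 128pq^2 + 576q^3

(8 + r - 8q)(8q + 9r + 3)(-2p + 2r + 6 - 9q)
= (64q + 72r + 24 + 8qr + 9r^2 + 3r - 64q^2 - 72qr - 24q)(-2p + 2r + 6 - 9q)    [distributive law]
= (40q + 75r + 24 - 64qr + 9r^2 - 64q^2)(-2p + 2r + 6 - 9q)    [combine like terms]
= -80pq + 80qr + 240q - 360q^2 - 150pr + 150r^2 + 450r - 675qr - 48p + 48r + 144 - 216q + 128pqr - 128qr^2 - 384qr + 576q^2r - 18pr^2 + 18r^3 + 54r^2 - 81qr^2 + 128pq^2 - 128q^2r - 384q^2 + 576q^3    [distributive law]
= -80pq - 979qr + 24q - 744q^2 - 150pr + 204r^2 + 498r - 48p + 144 + 128pqr - 209qr^2 + 448q^2r - 18pr^2 + 18r^3 + 128pq^2 + 576q^3    [combine like terms]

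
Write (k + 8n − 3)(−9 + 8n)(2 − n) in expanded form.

(k + 8n − 3)(−9 + 8n)(2 − n)
= (−9k + 8kn − 72n + 64n^2 + 27 − 24n)(2 − n)    [distributive law]
= (−9k + 8kn − 96n + 64n^2 + 27)(2 − n)    [combine like terms]
= −18k + 9kn + 16kn − 8kn^2 − 192n + 96n^2 + 128n^2 − 64n^3 + 54 − 27n    [distributive law]
= −18k + 25kn − 8kn^2 − 219n + 224n^2 − 64n^3 + 54    [combine like terms]

−18k + 25kn − 8kn^2 − 219n + 224n^2 − 64n^3 + 54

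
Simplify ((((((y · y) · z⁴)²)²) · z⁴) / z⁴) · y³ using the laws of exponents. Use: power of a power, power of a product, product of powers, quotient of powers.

y¹¹·z¹⁶

((((((y · y) · z⁴)²)²) · z⁴) / z⁴) · y³
= (((((y · y) · z⁴)⁴) · z⁴) / z⁴) · y³    [power of a power]
= (((((y · y)⁴) · ((z⁴)⁴)) · z⁴) / z⁴) · y³    [power of a product]
= (((((y⁴) · (y⁴)) · ((z⁴)⁴)) · z⁴) / z⁴) · y³    [power of a product]
= (((y⁸ · ((z⁴)⁴)) · z⁴) / z⁴) · y³    [product of powers]
= (((y⁸ · z¹⁶) · z⁴) / z⁴) · y³    [power of a power]
= y¹¹·z¹⁶    [quotient of powers; product of powers]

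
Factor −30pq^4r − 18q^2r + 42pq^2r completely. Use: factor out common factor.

6q^2r(−5pq^2 − 3 + 7p)

−30pq^4r − 18q^2r + 42pq^2r
= 6(−5pq^4r − 3q^2r + 7pq^2r)    [factor out 6]
= 6q^2r(−5pq^2 − 3 + 7p)    [factor out q^2r]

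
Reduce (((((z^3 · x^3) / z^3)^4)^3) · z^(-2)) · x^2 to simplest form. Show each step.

x^38·z^(-2)

(((((z^3 · x^3) / z^3)^4)^3) · z^(-2)) · x^2
= ((((z^3 · x^3) / z^3)^12) · z^(-2)) · x^2    [power of a power]
= ((((z^3 · x^3)^12) / ((z^3)^12)) · z^(-2)) · x^2    [power of a quotient]
= (((((z^3)^12) · ((x^3)^12)) / ((z^3)^12)) · z^(-2)) · x^2    [power of a product]
= (((z^36 · ((x^3)^12)) / ((z^3)^12)) · z^(-2)) · x^2    [power of a power]
= (((z^36 · x^36) / ((z^3)^12)) · z^(-2)) · x^2    [power of a power]
= (((z^36 · x^36) / z^36) · z^(-2)) · x^2    [power of a power]
= x^38·z^(-2)    [quotient of powers; product of powers]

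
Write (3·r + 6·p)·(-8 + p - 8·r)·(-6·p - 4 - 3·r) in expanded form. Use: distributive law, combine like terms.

468·p·r + 96·r + 168·r^2 + 252·p^2·r + 279·p·r^2 + 72·r^3 + 264·p^2 + 192·p - 36·p^3

(3·r + 6·p)·(-8 + p - 8·r)·(-6·p - 4 - 3·r)
= (-24·r + 3·p·r - 24·r^2 - 48·p + 6·p^2 - 48·p·r)·(-6·p - 4 - 3·r)    [distributive law]
= (-24·r - 45·p·r - 24·r^2 - 48·p + 6·p^2)·(-6·p - 4 - 3·r)    [combine like terms]
= 144·p·r + 96·r + 72·r^2 + 270·p^2·r + 180·p·r + 135·p·r^2 + 144·p·r^2 + 96·r^2 + 72·r^3 + 288·p^2 + 192·p + 144·p·r - 36·p^3 - 24·p^2 - 18·p^2·r    [distributive law]
= 468·p·r + 96·r + 168·r^2 + 252·p^2·r + 279·p·r^2 + 72·r^3 + 264·p^2 + 192·p - 36·p^3    [combine like terms]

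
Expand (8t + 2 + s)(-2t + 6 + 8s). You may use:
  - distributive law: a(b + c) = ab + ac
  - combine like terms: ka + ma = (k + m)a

-16t² + 44t + 62st + 12 + 22s + 8s²

(8t + 2 + s)(-2t + 6 + 8s)
= -16t² + 48t + 64st - 4t + 12 + 16s - 2st + 6s + 8s²    [distributive law]
= -16t² + 44t + 62st + 12 + 22s + 8s²    [combine like terms]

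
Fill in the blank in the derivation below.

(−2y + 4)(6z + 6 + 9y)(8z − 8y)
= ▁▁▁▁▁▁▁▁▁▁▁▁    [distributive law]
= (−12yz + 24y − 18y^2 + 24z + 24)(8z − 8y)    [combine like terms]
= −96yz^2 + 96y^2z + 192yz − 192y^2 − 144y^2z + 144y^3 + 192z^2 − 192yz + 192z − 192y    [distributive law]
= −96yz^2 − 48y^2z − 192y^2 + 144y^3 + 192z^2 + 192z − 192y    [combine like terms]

After distributive law, the bracketed line is:

(−12yz − 12y − 18y^2 + 24z + 24 + 36y)(8z − 8y)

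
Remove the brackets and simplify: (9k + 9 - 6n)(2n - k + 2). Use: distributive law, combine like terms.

(9k + 9 - 6n)(2n - k + 2)
= 18kn - 9k² + 18k + 18n - 9k + 18 - 12n² + 6kn - 12n    [distributive law]
= 24kn - 9k² + 9k + 6n + 18 - 12n²    [combine like terms]

24kn - 9k² + 9k + 6n + 18 - 12n²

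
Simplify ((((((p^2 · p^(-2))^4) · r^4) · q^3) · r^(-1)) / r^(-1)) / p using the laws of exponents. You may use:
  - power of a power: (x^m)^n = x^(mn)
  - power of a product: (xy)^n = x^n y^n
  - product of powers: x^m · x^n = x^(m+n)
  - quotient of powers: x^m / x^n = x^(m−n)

p^(-1)q^3r^4

((((((p^2 · p^(-2))^4) · r^4) · q^3) · r^(-1)) / r^(-1)) / p
= (((((((p^2)^4) · ((p^(-2))^4)) · r^4) · q^3) · r^(-1)) / r^(-1)) / p    [power of a product]
= (((((p^8 · ((p^(-2))^4)) · r^4) · q^3) · r^(-1)) / r^(-1)) / p    [power of a power]
= (((((p^8 · p^(-8)) · r^4) · q^3) · r^(-1)) / r^(-1)) / p    [power of a power]
= ((((p^0 · r^4) · q^3) · r^(-1)) / r^(-1)) / p    [product of powers]
= p^(-1)q^3r^4    [quotient of powers; product of powers]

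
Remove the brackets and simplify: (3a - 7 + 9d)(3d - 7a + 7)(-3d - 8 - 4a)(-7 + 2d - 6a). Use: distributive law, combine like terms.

1782ad^2 + 594ad^3 + 234a^2d^2 + 28ad - 2501a^2d - 1506a^3d + 2968a^2 + 84a^3 - 504a^4 + 196a + 2016d^2 - 117d^3 + 2107d - 2744 - 162d^4

(3a - 7 + 9d)(3d - 7a + 7)(-3d - 8 - 4a)(-7 + 2d - 6a)
= (9ad - 21a^2 + 21a - 21d + 49a - 49 + 27d^2 - 63ad + 63d)(-3d - 8 - 4a)(-7 + 2d - 6a)    [distributive law]
= (-54ad - 21a^2 + 70a + 42d - 49 + 27d^2)(-3d - 8 - 4a)(-7 + 2d - 6a)    [combine like terms]
= (162ad^2 + 432ad + 216a^2d + 63a^2d + 168a^2 + 84a^3 - 210ad - 560a - 280a^2 - 126d^2 - 336d - 168ad + 147d + 392 + 196a - 81d^3 - 216d^2 - 108ad^2)(-7 + 2d - 6a)    [distributive law]
= (54ad^2 + 54ad + 279a^2d - 112a^2 + 84a^3 - 364a - 342d^2 - 189d + 392 - 81d^3)(-7 + 2d - 6a)    [combine like terms]
= -378ad^2 + 108ad^3 - 324a^2d^2 - 378ad + 108ad^2 - 324a^2d - 1953a^2d + 558a^2d^2 - 1674a^3d + 784a^2 - 224a^2d + 672a^3 - 588a^3 + 168a^3d - 504a^4 + 2548a - 728ad + 2184a^2 + 2394d^2 - 684d^3 + 2052ad^2 + 1323d - 378d^2 + 1134ad - 2744 + 784d - 2352a + 567d^3 - 162d^4 + 486ad^3    [distributive law]
= 1782ad^2 + 594ad^3 + 234a^2d^2 + 28ad - 2501a^2d - 1506a^3d + 2968a^2 + 84a^3 - 504a^4 + 196a + 2016d^2 - 117d^3 + 2107d - 2744 - 162d^4    [combine like terms]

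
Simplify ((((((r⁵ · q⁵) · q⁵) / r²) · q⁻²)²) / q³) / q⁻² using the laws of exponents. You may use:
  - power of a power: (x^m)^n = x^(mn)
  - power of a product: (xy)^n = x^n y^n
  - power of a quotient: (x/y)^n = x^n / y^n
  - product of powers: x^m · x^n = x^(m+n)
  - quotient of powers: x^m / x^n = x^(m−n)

((((((r⁵ · q⁵) · q⁵) / r²) · q⁻²)²) / q³) / q⁻²
= ((((((r⁵ · q⁵) · q⁵) / r²)²) · ((q⁻²)²)) / q³) / q⁻²    [power of a product]
= ((((((r⁵ · q⁵) · q⁵)²) / ((r²)²)) · ((q⁻²)²)) / q³) / q⁻²    [power of a quotient]
= ((((((r⁵ · q⁵)²) · ((q⁵)²)) / ((r²)²)) · ((q⁻²)²)) / q³) / q⁻²    [power of a product]
= (((((((r⁵)²) · ((q⁵)²)) · ((q⁵)²)) / ((r²)²)) · ((q⁻²)²)) / q³) / q⁻²    [power of a product]
= (((((r¹⁰ · ((q⁵)²)) · ((q⁵)²)) / ((r²)²)) · ((q⁻²)²)) / q³) / q⁻²    [power of a power]
= (((((r¹⁰ · q¹⁰) · ((q⁵)²)) / ((r²)²)) · ((q⁻²)²)) / q³) / q⁻²    [power of a power]
= (((((r¹⁰ · q¹⁰) · q¹⁰) / ((r²)²)) · ((q⁻²)²)) / q³) / q⁻²    [power of a power]
= (((((r¹⁰ · q¹⁰) · q¹⁰) / r⁴) · ((q⁻²)²)) / q³) / q⁻²    [power of a power]
= (((((r¹⁰ · q¹⁰) · q¹⁰) / r⁴) · q⁻⁴) / q³) / q⁻²    [power of a power]
= q¹⁵r⁶    [quotient of powers; product of powers]

q¹⁵r⁶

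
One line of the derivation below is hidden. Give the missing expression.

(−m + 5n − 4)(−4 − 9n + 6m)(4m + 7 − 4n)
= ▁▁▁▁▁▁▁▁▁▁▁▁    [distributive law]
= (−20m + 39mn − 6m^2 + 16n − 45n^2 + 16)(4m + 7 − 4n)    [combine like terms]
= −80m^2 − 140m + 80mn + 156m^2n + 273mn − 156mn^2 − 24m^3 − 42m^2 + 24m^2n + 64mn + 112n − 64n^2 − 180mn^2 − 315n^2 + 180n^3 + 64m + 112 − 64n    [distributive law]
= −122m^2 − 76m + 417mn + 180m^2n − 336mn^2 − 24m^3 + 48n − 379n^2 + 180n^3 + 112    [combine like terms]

Applying distributive law to the line above:

(4m + 9mn − 6m^2 − 20n − 45n^2 + 30mn + 16 + 36n − 24m)(4m + 7 − 4n)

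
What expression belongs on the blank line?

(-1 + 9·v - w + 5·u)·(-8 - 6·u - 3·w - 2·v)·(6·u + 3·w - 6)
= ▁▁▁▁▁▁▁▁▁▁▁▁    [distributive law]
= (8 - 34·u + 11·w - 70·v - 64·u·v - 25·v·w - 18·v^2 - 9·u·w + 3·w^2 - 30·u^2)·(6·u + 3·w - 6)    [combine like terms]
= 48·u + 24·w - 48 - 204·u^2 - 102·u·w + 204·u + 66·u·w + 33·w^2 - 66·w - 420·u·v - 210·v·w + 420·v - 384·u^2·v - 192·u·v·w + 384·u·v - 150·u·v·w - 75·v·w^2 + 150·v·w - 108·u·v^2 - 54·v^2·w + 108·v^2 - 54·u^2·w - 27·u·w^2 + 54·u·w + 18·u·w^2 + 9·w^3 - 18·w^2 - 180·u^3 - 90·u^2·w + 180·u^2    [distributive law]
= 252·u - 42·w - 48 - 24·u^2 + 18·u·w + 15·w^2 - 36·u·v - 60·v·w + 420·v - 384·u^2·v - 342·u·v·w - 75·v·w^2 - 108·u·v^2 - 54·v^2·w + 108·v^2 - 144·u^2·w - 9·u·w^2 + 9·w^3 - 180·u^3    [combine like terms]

Applying distributive law to the line above:

(8 + 6·u + 3·w + 2·v - 72·v - 54·u·v - 27·v·w - 18·v^2 + 8·w + 6·u·w + 3·w^2 + 2·v·w - 40·u - 30·u^2 - 15·u·w - 10·u·v)·(6·u + 3·w - 6)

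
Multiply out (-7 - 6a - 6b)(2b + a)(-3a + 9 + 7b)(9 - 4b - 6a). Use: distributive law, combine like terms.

-513ab + 1102ab^2 + 1254a^2b - 1134b - 1350b^2 + 68b^3 + 81a^2 + 360a^3 - 567a + 492a^2b^2 - 144a^3b + 864ab^3 - 108a^4 + 336b^4

(-7 - 6a - 6b)(2b + a)(-3a + 9 + 7b)(9 - 4b - 6a)
= (-14b - 7a - 12ab - 6a^2 - 12b^2 - 6ab)(-3a + 9 + 7b)(9 - 4b - 6a)    [distributive law]
= (-14b - 7a - 18ab - 6a^2 - 12b^2)(-3a + 9 + 7b)(9 - 4b - 6a)    [combine like terms]
= (42ab - 126b - 98b^2 + 21a^2 - 63a - 49ab + 54a^2b - 162ab - 126ab^2 + 18a^3 - 54a^2 - 42a^2b + 36ab^2 - 108b^2 - 84b^3)(9 - 4b - 6a)    [distributive law]
= (-169ab - 126b - 206b^2 - 33a^2 - 63a + 12a^2b - 90ab^2 + 18a^3 - 84b^3)(9 - 4b - 6a)    [combine like terms]
= -1521ab + 676ab^2 + 1014a^2b - 1134b + 504b^2 + 756ab - 1854b^2 + 824b^3 + 1236ab^2 - 297a^2 + 132a^2b + 198a^3 - 567a + 252ab + 378a^2 + 108a^2b - 48a^2b^2 - 72a^3b - 810ab^2 + 360ab^3 + 540a^2b^2 + 162a^3 - 72a^3b - 108a^4 - 756b^3 + 336b^4 + 504ab^3    [distributive law]
= -513ab + 1102ab^2 + 1254a^2b - 1134b - 1350b^2 + 68b^3 + 81a^2 + 360a^3 - 567a + 492a^2b^2 - 144a^3b + 864ab^3 - 108a^4 + 336b^4    [combine like terms]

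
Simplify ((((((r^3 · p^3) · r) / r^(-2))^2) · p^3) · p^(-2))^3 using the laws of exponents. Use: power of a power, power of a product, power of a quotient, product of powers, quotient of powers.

((((((r^3 · p^3) · r) / r^(-2))^2) · p^3) · p^(-2))^3
= ((((((r^3 · p^3) · r) / r^(-2))^2) · p^3)^3) · ((p^(-2))^3)    [power of a product]
= ((((((r^3 · p^3) · r) / r^(-2))^2)^3) · ((p^3)^3)) · ((p^(-2))^3)    [power of a product]
= (((((r^3 · p^3) · r) / r^(-2))^6) · ((p^3)^3)) · ((p^(-2))^3)    [power of a power]
= (((((r^3 · p^3) · r)^6) / ((r^(-2))^6)) · ((p^3)^3)) · ((p^(-2))^3)    [power of a quotient]
= (((((r^3 · p^3)^6) · (r^6)) / ((r^(-2))^6)) · ((p^3)^3)) · ((p^(-2))^3)    [power of a product]
= ((((((r^3)^6) · ((p^3)^6)) · (r^6)) / ((r^(-2))^6)) · ((p^3)^3)) · ((p^(-2))^3)    [power of a product]
= ((((r^18 · ((p^3)^6)) · (r^6)) / ((r^(-2))^6)) · ((p^3)^3)) · ((p^(-2))^3)    [power of a power]
= ((((r^18 · p^18) · (r^6)) / ((r^(-2))^6)) · ((p^3)^3)) · ((p^(-2))^3)    [power of a power]
= ((((r^18 · p^18) · r^6) / r^(-12)) · ((p^3)^3)) · ((p^(-2))^3)    [power of a power]
= ((((r^18 · p^18) · r^6) / r^(-12)) · p^9) · ((p^(-2))^3)    [power of a power]
= ((((r^18 · p^18) · r^6) / r^(-12)) · p^9) · p^(-6)    [power of a power]
= p^21·r^36    [quotient of powers; product of powers]

p^21·r^36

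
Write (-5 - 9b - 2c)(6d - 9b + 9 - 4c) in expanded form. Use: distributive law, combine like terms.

(-5 - 9b - 2c)(6d - 9b + 9 - 4c)
= -30d + 45b - 45 + 20c - 54bd + 81b^2 - 81b + 36bc - 12cd + 18bc - 18c + 8c^2    [distributive law]
= -30d - 36b - 45 + 2c - 54bd + 81b^2 + 54bc - 12cd + 8c^2    [combine like terms]

-30d - 36b - 45 + 2c - 54bd + 81b^2 + 54bc - 12cd + 8c^2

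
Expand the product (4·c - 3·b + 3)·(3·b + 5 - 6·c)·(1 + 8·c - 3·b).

-24·b·c + 312·b·c² - 162·b²·c + 122·c - 8·c² - 192·c³ + 9·b² + 27·b³ - 51·b + 15

(4·c - 3·b + 3)·(3·b + 5 - 6·c)·(1 + 8·c - 3·b)
= (12·b·c + 20·c - 24·c² - 9·b² - 15·b + 18·b·c + 9·b + 15 - 18·c)·(1 + 8·c - 3·b)    [distributive law]
= (30·b·c + 2·c - 24·c² - 9·b² - 6·b + 15)·(1 + 8·c - 3·b)    [combine like terms]
= 30·b·c + 240·b·c² - 90·b²·c + 2·c + 16·c² - 6·b·c - 24·c² - 192·c³ + 72·b·c² - 9·b² - 72·b²·c + 27·b³ - 6·b - 48·b·c + 18·b² + 15 + 120·c - 45·b    [distributive law]
= -24·b·c + 312·b·c² - 162·b²·c + 122·c - 8·c² - 192·c³ + 9·b² + 27·b³ - 51·b + 15    [combine like terms]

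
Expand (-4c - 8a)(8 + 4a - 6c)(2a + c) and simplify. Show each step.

-128ac - 32c^2 + 32a^2c + 80ac^2 + 24c^3 - 128a^2 - 64a^3

(-4c - 8a)(8 + 4a - 6c)(2a + c)
= (-32c - 16ac + 24c^2 - 64a - 32a^2 + 48ac)(2a + c)    [distributive law]
= (-32c + 32ac + 24c^2 - 64a - 32a^2)(2a + c)    [combine like terms]
= -64ac - 32c^2 + 64a^2c + 32ac^2 + 48ac^2 + 24c^3 - 128a^2 - 64ac - 64a^3 - 32a^2c    [distributive law]
= -128ac - 32c^2 + 32a^2c + 80ac^2 + 24c^3 - 128a^2 - 64a^3    [combine like terms]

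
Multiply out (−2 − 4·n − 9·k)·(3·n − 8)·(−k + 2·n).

118·k·n + 52·n² − 16·k + 32·n − 42·k·n² − 24·n³ + 27·k²·n − 72·k²

(−2 − 4·n − 9·k)·(3·n − 8)·(−k + 2·n)
= (−6·n + 16 − 12·n² + 32·n − 27·k·n + 72·k)·(−k + 2·n)    [distributive law]
= (26·n + 16 − 12·n² − 27·k·n + 72·k)·(−k + 2·n)    [combine like terms]
= −26·k·n + 52·n² − 16·k + 32·n + 12·k·n² − 24·n³ + 27·k²·n − 54·k·n² − 72·k² + 144·k·n    [distributive law]
= 118·k·n + 52·n² − 16·k + 32·n − 42·k·n² − 24·n³ + 27·k²·n − 72·k²    [combine like terms]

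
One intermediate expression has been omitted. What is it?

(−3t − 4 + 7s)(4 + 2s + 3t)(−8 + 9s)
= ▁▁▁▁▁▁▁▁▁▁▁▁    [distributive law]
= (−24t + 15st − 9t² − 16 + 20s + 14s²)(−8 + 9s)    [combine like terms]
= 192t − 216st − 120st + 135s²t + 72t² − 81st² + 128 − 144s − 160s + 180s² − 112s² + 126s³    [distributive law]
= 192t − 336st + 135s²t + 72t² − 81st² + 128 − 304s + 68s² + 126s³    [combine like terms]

Applying distributive law to the line above:

(−12t − 6st − 9t² − 16 − 8s − 12t + 28s + 14s² + 21st)(−8 + 9s)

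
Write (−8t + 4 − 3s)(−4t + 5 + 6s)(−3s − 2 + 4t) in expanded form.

−240st^2 − 288t^2 + 128t^3 + 276st + 192t + 36s^2t − 78s − 40 + 9s^2 + 54s^3

(−8t + 4 − 3s)(−4t + 5 + 6s)(−3s − 2 + 4t)
= (32t^2 − 40t − 48st − 16t + 20 + 24s + 12st − 15s − 18s^2)(−3s − 2 + 4t)    [distributive law]
= (32t^2 − 56t − 36st + 20 + 9s − 18s^2)(−3s − 2 + 4t)    [combine like terms]
= −96st^2 − 64t^2 + 128t^3 + 168st + 112t − 224t^2 + 108s^2t + 72st − 144st^2 − 60s − 40 + 80t − 27s^2 − 18s + 36st + 54s^3 + 36s^2 − 72s^2t    [distributive law]
= −240st^2 − 288t^2 + 128t^3 + 276st + 192t + 36s^2t − 78s − 40 + 9s^2 + 54s^3    [combine like terms]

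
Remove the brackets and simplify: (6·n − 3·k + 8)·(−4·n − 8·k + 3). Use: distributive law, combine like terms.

(6·n − 3·k + 8)·(−4·n − 8·k + 3)
= −24·n^2 − 48·k·n + 18·n + 12·k·n + 24·k^2 − 9·k − 32·n − 64·k + 24    [distributive law]
= −24·n^2 − 36·k·n − 14·n + 24·k^2 − 73·k + 24    [combine like terms]

−24·n^2 − 36·k·n − 14·n + 24·k^2 − 73·k + 24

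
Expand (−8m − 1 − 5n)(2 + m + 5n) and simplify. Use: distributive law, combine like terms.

(−8m − 1 − 5n)(2 + m + 5n)
= −16m − 8m^2 − 40mn − 2 − m − 5n − 10n − 5mn − 25n^2    [distributive law]
= −17m − 8m^2 − 45mn − 2 − 15n − 25n^2    [combine like terms]

−17m − 8m^2 − 45mn − 2 − 15n − 25n^2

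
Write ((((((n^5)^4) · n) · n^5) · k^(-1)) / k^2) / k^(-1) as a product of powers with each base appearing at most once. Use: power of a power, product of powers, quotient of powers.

((((((n^5)^4) · n) · n^5) · k^(-1)) / k^2) / k^(-1)
= ((((n^20 · n) · n^5) · k^(-1)) / k^2) / k^(-1)    [power of a power]
= (((n^21 · n^5) · k^(-1)) / k^2) / k^(-1)    [product of powers]
= ((n^26 · k^(-1)) / k^2) / k^(-1)    [product of powers]
= k^(-2)n^26    [quotient of powers; product of powers]

k^(-2)n^26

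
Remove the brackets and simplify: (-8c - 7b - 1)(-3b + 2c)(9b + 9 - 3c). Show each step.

(-8c - 7b - 1)(-3b + 2c)(9b + 9 - 3c)
= (24bc - 16c^2 + 21b^2 - 14bc + 3b - 2c)(9b + 9 - 3c)    [distributive law]
= (10bc - 16c^2 + 21b^2 + 3b - 2c)(9b + 9 - 3c)    [combine like terms]
= 90b^2c + 90bc - 30bc^2 - 144bc^2 - 144c^2 + 48c^3 + 189b^3 + 189b^2 - 63b^2c + 27b^2 + 27b - 9bc - 18bc - 18c + 6c^2    [distributive law]
= 27b^2c + 63bc - 174bc^2 - 138c^2 + 48c^3 + 189b^3 + 216b^2 + 27b - 18c    [combine like terms]

27b^2c + 63bc - 174bc^2 - 138c^2 + 48c^3 + 189b^3 + 216b^2 + 27b - 18c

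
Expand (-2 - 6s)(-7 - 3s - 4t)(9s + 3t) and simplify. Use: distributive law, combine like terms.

(-2 - 6s)(-7 - 3s - 4t)(9s + 3t)
= (14 + 6s + 8t + 42s + 18s^2 + 24st)(9s + 3t)    [distributive law]
= (14 + 48s + 8t + 18s^2 + 24st)(9s + 3t)    [combine like terms]
= 126s + 42t + 432s^2 + 144st + 72st + 24t^2 + 162s^3 + 54s^2t + 216s^2t + 72st^2    [distributive law]
= 126s + 42t + 432s^2 + 216st + 24t^2 + 162s^3 + 270s^2t + 72st^2    [combine like terms]

126s + 42t + 432s^2 + 216st + 24t^2 + 162s^3 + 270s^2t + 72st^2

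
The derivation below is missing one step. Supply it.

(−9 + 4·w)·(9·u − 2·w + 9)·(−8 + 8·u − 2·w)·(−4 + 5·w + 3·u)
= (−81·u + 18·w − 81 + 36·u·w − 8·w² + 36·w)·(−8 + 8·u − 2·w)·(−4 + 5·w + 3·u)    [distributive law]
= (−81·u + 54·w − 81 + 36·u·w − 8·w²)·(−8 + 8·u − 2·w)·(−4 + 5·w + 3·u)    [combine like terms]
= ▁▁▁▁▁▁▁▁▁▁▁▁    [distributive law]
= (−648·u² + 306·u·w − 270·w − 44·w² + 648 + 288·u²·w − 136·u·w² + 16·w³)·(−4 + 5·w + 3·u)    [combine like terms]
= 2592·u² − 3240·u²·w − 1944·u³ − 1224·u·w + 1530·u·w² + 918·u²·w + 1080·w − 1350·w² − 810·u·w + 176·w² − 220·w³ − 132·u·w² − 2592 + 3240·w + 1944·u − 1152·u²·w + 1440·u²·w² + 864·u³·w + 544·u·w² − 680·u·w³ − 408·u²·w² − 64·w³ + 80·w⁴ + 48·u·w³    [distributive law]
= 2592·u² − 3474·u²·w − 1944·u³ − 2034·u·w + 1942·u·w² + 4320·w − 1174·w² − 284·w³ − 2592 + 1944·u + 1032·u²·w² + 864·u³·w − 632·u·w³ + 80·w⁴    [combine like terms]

Applying distributive law to the line above:

(648·u − 648·u² + 162·u·w − 432·w + 432·u·w − 108·w² + 648 − 648·u + 162·w − 288·u·w + 288·u²·w − 72·u·w² + 64·w² − 64·u·w² + 16·w³)·(−4 + 5·w + 3·u)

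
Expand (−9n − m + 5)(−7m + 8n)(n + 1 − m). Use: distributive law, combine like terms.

(−9n − m + 5)(−7m + 8n)(n + 1 − m)
= (63mn − 72n^2 + 7m^2 − 8mn − 35m + 40n)(n + 1 − m)    [distributive law]
= (55mn − 72n^2 + 7m^2 − 35m + 40n)(n + 1 − m)    [combine like terms]
= 55mn^2 + 55mn − 55m^2n − 72n^3 − 72n^2 + 72mn^2 + 7m^2n + 7m^2 − 7m^3 − 35mn − 35m + 35m^2 + 40n^2 + 40n − 40mn    [distributive law]
= 127mn^2 − 20mn − 48m^2n − 72n^3 − 32n^2 + 42m^2 − 7m^3 − 35m + 40n    [combine like terms]

127mn^2 − 20mn − 48m^2n − 72n^3 − 32n^2 + 42m^2 − 7m^3 − 35m + 40n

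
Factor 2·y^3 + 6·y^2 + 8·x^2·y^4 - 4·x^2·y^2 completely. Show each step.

2·y^3 + 6·y^2 + 8·x^2·y^4 - 4·x^2·y^2
= 2(y^3 + 3·y^2 + 4·x^2·y^4 - 2·x^2·y^2)    [factor out 2]
= 2·y^2(y + 3 + 4·x^2·y^2 - 2·x^2)    [factor out y^2]

2·y^2(y + 3 + 4·x^2·y^2 - 2·x^2)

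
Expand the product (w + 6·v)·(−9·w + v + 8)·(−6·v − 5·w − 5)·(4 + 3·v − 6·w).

(w + 6·v)·(−9·w + v + 8)·(−6·v − 5·w − 5)·(4 + 3·v − 6·w)
= (−9·w² + v·w + 8·w − 54·v·w + 6·v² + 48·v)·(−6·v − 5·w − 5)·(4 + 3·v − 6·w)    [distributive law]
= (−9·w² − 53·v·w + 8·w + 6·v² + 48·v)·(−6·v − 5·w − 5)·(4 + 3·v − 6·w)    [combine like terms]
= (54·v·w² + 45·w³ + 45·w² + 318·v²·w + 265·v·w² + 265·v·w − 48·v·w − 40·w² − 40·w − 36·v³ − 30·v²·w − 30·v² − 288·v² − 240·v·w − 240·v)·(4 + 3·v − 6·w)    [distributive law]
= (319·v·w² + 45·w³ + 5·w² + 288·v²·w − 23·v·w − 40·w − 36·v³ − 318·v² − 240·v)·(4 + 3·v − 6·w)    [combine like terms]
= 1276·v·w² + 957·v²·w² − 1914·v·w³ + 180·w³ + 135·v·w³ − 270·w⁴ + 20·w² + 15·v·w² − 30·w³ + 1152·v²·w + 864·v³·w − 1728·v²·w² − 92·v·w − 69·v²·w + 138·v·w² − 160·w − 120·v·w + 240·w² − 144·v³ − 108·v⁴ + 216·v³·w − 1272·v² − 954·v³ + 1908·v²·w − 960·v − 720·v² + 1440·v·w    [distributive law]
= 1429·v·w² − 771·v²·w² − 1779·v·w³ + 150·w³ − 270·w⁴ + 260·w² + 2991·v²·w + 1080·v³·w + 1228·v·w − 160·w − 1098·v³ − 108·v⁴ − 1992·v² − 960·v    [combine like terms]

1429·v·w² − 771·v²·w² − 1779·v·w³ + 150·w³ − 270·w⁴ + 260·w² + 2991·v²·w + 1080·v³·w + 1228·v·w − 160·w − 1098·v³ − 108·v⁴ − 1992·v² − 960·v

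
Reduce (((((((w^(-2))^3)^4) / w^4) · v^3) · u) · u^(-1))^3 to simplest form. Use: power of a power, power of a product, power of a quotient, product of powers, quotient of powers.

(((((((w^(-2))^3)^4) / w^4) · v^3) · u) · u^(-1))^3
= (((((((w^(-2))^3)^4) / w^4) · v^3) · u)^3) · ((u^(-1))^3)    [power of a product]
= (((((((w^(-2))^3)^4) / w^4) · v^3)^3) · (u^3)) · ((u^(-1))^3)    [power of a product]
= (((((((w^(-2))^3)^4) / w^4)^3) · ((v^3)^3)) · (u^3)) · ((u^(-1))^3)    [power of a product]
= (((((((w^(-2))^3)^4)^3) / ((w^4)^3)) · ((v^3)^3)) · (u^3)) · ((u^(-1))^3)    [power of a quotient]
= ((((((w^(-2))^3)^12) / ((w^4)^3)) · ((v^3)^3)) · (u^3)) · ((u^(-1))^3)    [power of a power]
= (((((w^(-2))^36) / ((w^4)^3)) · ((v^3)^3)) · (u^3)) · ((u^(-1))^3)    [power of a power]
= (((w^(-72) / ((w^4)^3)) · ((v^3)^3)) · (u^3)) · ((u^(-1))^3)    [power of a power]
= (((w^(-72) / w^12) · ((v^3)^3)) · (u^3)) · ((u^(-1))^3)    [power of a power]
= ((w^(-84) · ((v^3)^3)) · (u^3)) · ((u^(-1))^3)    [quotient of powers]
= ((w^(-84) · v^9) · (u^3)) · ((u^(-1))^3)    [power of a power]
= ((w^(-84) · v^9) · u^3) · u^(-3)    [power of a power]
= v^9w^(-84)    [product of powers]

v^9w^(-84)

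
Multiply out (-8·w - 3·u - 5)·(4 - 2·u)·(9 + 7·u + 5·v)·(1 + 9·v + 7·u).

(-8·w - 3·u - 5)·(4 - 2·u)·(9 + 7·u + 5·v)·(1 + 9·v + 7·u)
= (-32·w + 16·u·w - 12·u + 6·u² - 20 + 10·u)·(9 + 7·u + 5·v)·(1 + 9·v + 7·u)    [distributive law]
= (-32·w + 16·u·w - 2·u + 6·u² - 20)·(9 + 7·u + 5·v)·(1 + 9·v + 7·u)    [combine like terms]
= (-288·w - 224·u·w - 160·v·w + 144·u·w + 112·u²·w + 80·u·v·w - 18·u - 14·u² - 10·u·v + 54·u² + 42·u³ + 30·u²·v - 180 - 140·u - 100·v)·(1 + 9·v + 7·u)    [distributive law]
= (-288·w - 80·u·w - 160·v·w + 112·u²·w + 80·u·v·w - 158·u + 40·u² - 10·u·v + 42·u³ + 30·u²·v - 180 - 100·v)·(1 + 9·v + 7·u)    [combine like terms]
= -288·w - 2592·v·w - 2016·u·w - 80·u·w - 720·u·v·w - 560·u²·w - 160·v·w - 1440·v²·w - 1120·u·v·w + 112·u²·w + 1008·u²·v·w + 784·u³·w + 80·u·v·w + 720·u·v²·w + 560·u²·v·w - 158·u - 1422·u·v - 1106·u² + 40·u² + 360·u²·v + 280·u³ - 10·u·v - 90·u·v² - 70·u²·v + 42·u³ + 378·u³·v + 294·u⁴ + 30·u²·v + 270·u²·v² + 210·u³·v - 180 - 1620·v - 1260·u - 100·v - 900·v² - 700·u·v    [distributive law]
= -288·w - 2752·v·w - 2096·u·w - 1760·u·v·w - 448·u²·w - 1440·v²·w + 1568·u²·v·w + 784·u³·w + 720·u·v²·w - 1418·u - 2132·u·v - 1066·u² + 320·u²·v + 322·u³ - 90·u·v² + 588·u³·v + 294·u⁴ + 270·u²·v² - 180 - 1720·v - 900·v²    [combine like terms]

-288·w - 2752·v·w - 2096·u·w - 1760·u·v·w - 448·u²·w - 1440·v²·w + 1568·u²·v·w + 784·u³·w + 720·u·v²·w - 1418·u - 2132·u·v - 1066·u² + 320·u²·v + 322·u³ - 90·u·v² + 588·u³·v + 294·u⁴ + 270·u²·v² - 180 - 1720·v - 900·v²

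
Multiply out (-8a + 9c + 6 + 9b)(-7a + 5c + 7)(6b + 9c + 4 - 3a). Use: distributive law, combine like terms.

525a^2b + 813a^2c + 518a^2 - 168a^3 - 1320abc - 1062ac^2 - 1573ac - 1029ab - 518a + 675bc^2 + 405c^3 + 1017c^2 + 1305bc + 750c + 504b + 168 - 378ab^2 + 270b^2c + 378b^2

(-8a + 9c + 6 + 9b)(-7a + 5c + 7)(6b + 9c + 4 - 3a)
= (56a^2 - 40ac - 56a - 63ac + 45c^2 + 63c - 42a + 30c + 42 - 63ab + 45bc + 63b)(6b + 9c + 4 - 3a)    [distributive law]
= (56a^2 - 103ac - 98a + 45c^2 + 93c + 42 - 63ab + 45bc + 63b)(6b + 9c + 4 - 3a)    [combine like terms]
= 336a^2b + 504a^2c + 224a^2 - 168a^3 - 618abc - 927ac^2 - 412ac + 309a^2c - 588ab - 882ac - 392a + 294a^2 + 270bc^2 + 405c^3 + 180c^2 - 135ac^2 + 558bc + 837c^2 + 372c - 279ac + 252b + 378c + 168 - 126a - 378ab^2 - 567abc - 252ab + 189a^2b + 270b^2c + 405bc^2 + 180bc - 135abc + 378b^2 + 567bc + 252b - 189ab    [distributive law]
= 525a^2b + 813a^2c + 518a^2 - 168a^3 - 1320abc - 1062ac^2 - 1573ac - 1029ab - 518a + 675bc^2 + 405c^3 + 1017c^2 + 1305bc + 750c + 504b + 168 - 378ab^2 + 270b^2c + 378b^2    [combine like terms]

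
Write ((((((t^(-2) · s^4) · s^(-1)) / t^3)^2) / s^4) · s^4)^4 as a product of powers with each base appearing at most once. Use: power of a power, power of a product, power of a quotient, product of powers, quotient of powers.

((((((t^(-2) · s^4) · s^(-1)) / t^3)^2) / s^4) · s^4)^4
= ((((((t^(-2) · s^4) · s^(-1)) / t^3)^2) / s^4)^4) · ((s^4)^4)    [power of a product]
= ((((((t^(-2) · s^4) · s^(-1)) / t^3)^2)^4) / ((s^4)^4)) · ((s^4)^4)    [power of a quotient]
= (((((t^(-2) · s^4) · s^(-1)) / t^3)^8) / ((s^4)^4)) · ((s^4)^4)    [power of a power]
= (((((t^(-2) · s^4) · s^(-1))^8) / ((t^3)^8)) / ((s^4)^4)) · ((s^4)^4)    [power of a quotient]
= (((((t^(-2) · s^4)^8) · ((s^(-1))^8)) / ((t^3)^8)) / ((s^4)^4)) · ((s^4)^4)    [power of a product]
= ((((((t^(-2))^8) · ((s^4)^8)) · ((s^(-1))^8)) / ((t^3)^8)) / ((s^4)^4)) · ((s^4)^4)    [power of a product]
= ((((t^(-16) · ((s^4)^8)) · ((s^(-1))^8)) / ((t^3)^8)) / ((s^4)^4)) · ((s^4)^4)    [power of a power]
= ((((t^(-16) · s^32) · ((s^(-1))^8)) / ((t^3)^8)) / ((s^4)^4)) · ((s^4)^4)    [power of a power]
= ((((t^(-16) · s^32) · s^(-8)) / ((t^3)^8)) / ((s^4)^4)) · ((s^4)^4)    [power of a power]
= ((((t^(-16) · s^32) · s^(-8)) / t^24) / ((s^4)^4)) · ((s^4)^4)    [power of a power]
= ((((t^(-16) · s^32) · s^(-8)) / t^24) / s^16) · ((s^4)^4)    [power of a power]
= ((((t^(-16) · s^32) · s^(-8)) / t^24) / s^16) · s^16    [power of a power]
= s^24·t^(-40)    [quotient of powers; product of powers]

s^24·t^(-40)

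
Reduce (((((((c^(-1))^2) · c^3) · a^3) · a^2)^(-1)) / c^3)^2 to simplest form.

(((((((c^(-1))^2) · c^3) · a^3) · a^2)^(-1)) / c^3)^2
= (((((((c^(-1))^2) · c^3) · a^3) · a^2)^(-1))^2) / ((c^3)^2)    [power of a quotient]
= ((((((c^(-1))^2) · c^3) · a^3) · a^2)^(-2)) / ((c^3)^2)    [power of a power]
= ((((((c^(-1))^2) · c^3) · a^3)^(-2)) · ((a^2)^(-2))) / ((c^3)^2)    [power of a product]
= ((((((c^(-1))^2) · c^3)^(-2)) · ((a^3)^(-2))) · ((a^2)^(-2))) / ((c^3)^2)    [power of a product]
= ((((((c^(-1))^2)^(-2)) · ((c^3)^(-2))) · ((a^3)^(-2))) · ((a^2)^(-2))) / ((c^3)^2)    [power of a product]
= (((((c^(-1))^(-4)) · ((c^3)^(-2))) · ((a^3)^(-2))) · ((a^2)^(-2))) / ((c^3)^2)    [power of a power]
= (((c^4 · ((c^3)^(-2))) · ((a^3)^(-2))) · ((a^2)^(-2))) / ((c^3)^2)    [power of a power]
= (((c^4 · c^(-6)) · ((a^3)^(-2))) · ((a^2)^(-2))) / ((c^3)^2)    [power of a power]
= ((c^(-2) · ((a^3)^(-2))) · ((a^2)^(-2))) / ((c^3)^2)    [product of powers]
= ((c^(-2) · a^(-6)) · ((a^2)^(-2))) / ((c^3)^2)    [power of a power]
= ((c^(-2) · a^(-6)) · a^(-4)) / ((c^3)^2)    [power of a power]
= ((c^(-2) · a^(-6)) · a^(-4)) / c^6    [power of a power]
= a^(-10)·c^(-8)    [quotient of powers; product of powers]

a^(-10)·c^(-8)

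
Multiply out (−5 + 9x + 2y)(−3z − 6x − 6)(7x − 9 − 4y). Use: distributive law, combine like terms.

(−5 + 9x + 2y)(−3z − 6x − 6)(7x − 9 − 4y)
= (15z + 30x + 30 − 27xz − 54x^2 − 54x − 6yz − 12xy − 12y)(7x − 9 − 4y)    [distributive law]
= (15z − 24x + 30 − 27xz − 54x^2 − 6yz − 12xy − 12y)(7x − 9 − 4y)    [combine like terms]
= 105xz − 135z − 60yz − 168x^2 + 216x + 96xy + 210x − 270 − 120y − 189x^2z + 243xz + 108xyz − 378x^3 + 486x^2 + 216x^2y − 42xyz + 54yz + 24y^2z − 84x^2y + 108xy + 48xy^2 − 84xy + 108y + 48y^2    [distributive law]
= 348xz − 135z − 6yz + 318x^2 + 426x + 120xy − 270 − 12y − 189x^2z + 66xyz − 378x^3 + 132x^2y + 24y^2z + 48xy^2 + 48y^2    [combine like terms]

348xz − 135z − 6yz + 318x^2 + 426x + 120xy − 270 − 12y − 189x^2z + 66xyz − 378x^3 + 132x^2y + 24y^2z + 48xy^2 + 48y^2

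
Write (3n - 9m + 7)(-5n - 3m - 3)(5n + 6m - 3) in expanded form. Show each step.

(3n - 9m + 7)(-5n - 3m - 3)(5n + 6m - 3)
= (-15n^2 - 9mn - 9n + 45mn + 27m^2 + 27m - 35n - 21m - 21)(5n + 6m - 3)    [distributive law]
= (-15n^2 + 36mn - 44n + 27m^2 + 6m - 21)(5n + 6m - 3)    [combine like terms]
= -75n^3 - 90mn^2 + 45n^2 + 180mn^2 + 216m^2n - 108mn - 220n^2 - 264mn + 132n + 135m^2n + 162m^3 - 81m^2 + 30mn + 36m^2 - 18m - 105n - 126m + 63    [distributive law]
= -75n^3 + 90mn^2 - 175n^2 + 351m^2n - 342mn + 27n + 162m^3 - 45m^2 - 144m + 63    [combine like terms]

-75n^3 + 90mn^2 - 175n^2 + 351m^2n - 342mn + 27n + 162m^3 - 45m^2 - 144m + 63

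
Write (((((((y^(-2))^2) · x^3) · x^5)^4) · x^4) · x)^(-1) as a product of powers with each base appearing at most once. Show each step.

(((((((y^(-2))^2) · x^3) · x^5)^4) · x^4) · x)^(-1)
= (((((((y^(-2))^2) · x^3) · x^5)^4) · x^4)^(-1)) · (x^(-1))    [power of a product]
= (((((((y^(-2))^2) · x^3) · x^5)^4)^(-1)) · ((x^4)^(-1))) · (x^(-1))    [power of a product]
= ((((((y^(-2))^2) · x^3) · x^5)^(-4)) · ((x^4)^(-1))) · (x^(-1))    [power of a power]
= ((((((y^(-2))^2) · x^3)^(-4)) · ((x^5)^(-4))) · ((x^4)^(-1))) · (x^(-1))    [power of a product]
= ((((((y^(-2))^2)^(-4)) · ((x^3)^(-4))) · ((x^5)^(-4))) · ((x^4)^(-1))) · (x^(-1))    [power of a product]
= (((((y^(-2))^(-8)) · ((x^3)^(-4))) · ((x^5)^(-4))) · ((x^4)^(-1))) · (x^(-1))    [power of a power]
= (((y^16 · ((x^3)^(-4))) · ((x^5)^(-4))) · ((x^4)^(-1))) · (x^(-1))    [power of a power]
= (((y^16 · x^(-12)) · ((x^5)^(-4))) · ((x^4)^(-1))) · (x^(-1))    [power of a power]
= (((y^16 · x^(-12)) · x^(-20)) · ((x^4)^(-1))) · (x^(-1))    [power of a power]
= (((y^16 · x^(-12)) · x^(-20)) · x^(-4)) · (x^(-1))    [power of a power]
= x^(-37)y^16    [product of powers]

x^(-37)y^16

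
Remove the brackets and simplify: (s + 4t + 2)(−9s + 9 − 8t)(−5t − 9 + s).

(s + 4t + 2)(−9s + 9 − 8t)(−5t − 9 + s)
= (−9s^2 + 9s − 8st − 36st + 36t − 32t^2 − 18s + 18 − 16t)(−5t − 9 + s)    [distributive law]
= (−9s^2 − 9s − 44st + 20t − 32t^2 + 18)(−5t − 9 + s)    [combine like terms]
= 45s^2t + 81s^2 − 9s^3 + 45st + 81s − 9s^2 + 220st^2 + 396st − 44s^2t − 100t^2 − 180t + 20st + 160t^3 + 288t^2 − 32st^2 − 90t − 162 + 18s    [distributive law]
= s^2t + 72s^2 − 9s^3 + 461st + 99s + 188st^2 + 188t^2 − 270t + 160t^3 − 162    [combine like terms]

s^2t + 72s^2 − 9s^3 + 461st + 99s + 188st^2 + 188t^2 − 270t + 160t^3 − 162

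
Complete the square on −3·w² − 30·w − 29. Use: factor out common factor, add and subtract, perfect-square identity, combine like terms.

−3(w + 5)² + 46

−3·w² − 30·w − 29
= −3(w² + 10·w) − 29    [factor out -3 from the w-terms]
= −3(w² + 10·w + 25 − 25) − 29    [add and subtract 25 inside the bracket]
= −3(w + 5)² + 75 − 29    [perfect-square identity]
= −3(w + 5)² + 46    [combine constants]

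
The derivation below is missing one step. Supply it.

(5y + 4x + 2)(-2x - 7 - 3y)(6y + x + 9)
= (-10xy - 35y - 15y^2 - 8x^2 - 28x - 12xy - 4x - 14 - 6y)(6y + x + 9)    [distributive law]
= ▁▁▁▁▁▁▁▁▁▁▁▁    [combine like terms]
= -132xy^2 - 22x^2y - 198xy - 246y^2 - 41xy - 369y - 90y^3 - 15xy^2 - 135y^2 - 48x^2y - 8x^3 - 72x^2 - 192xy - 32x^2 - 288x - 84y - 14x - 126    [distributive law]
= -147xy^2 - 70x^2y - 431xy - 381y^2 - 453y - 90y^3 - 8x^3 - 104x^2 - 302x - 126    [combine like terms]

Applying combine like terms to the line above:

(-22xy - 41y - 15y^2 - 8x^2 - 32x - 14)(6y + x + 9)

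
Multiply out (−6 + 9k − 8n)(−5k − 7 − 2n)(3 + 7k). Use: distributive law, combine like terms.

(−6 + 9k − 8n)(−5k − 7 − 2n)(3 + 7k)
= (30k + 42 + 12n − 45k^2 − 63k − 18kn + 40kn + 56n + 16n^2)(3 + 7k)    [distributive law]
= (−33k + 42 + 68n − 45k^2 + 22kn + 16n^2)(3 + 7k)    [combine like terms]
= −99k − 231k^2 + 126 + 294k + 204n + 476kn − 135k^2 − 315k^3 + 66kn + 154k^2n + 48n^2 + 112kn^2    [distributive law]
= 195k − 366k^2 + 126 + 204n + 542kn − 315k^3 + 154k^2n + 48n^2 + 112kn^2    [combine like terms]

195k − 366k^2 + 126 + 204n + 542kn − 315k^3 + 154k^2n + 48n^2 + 112kn^2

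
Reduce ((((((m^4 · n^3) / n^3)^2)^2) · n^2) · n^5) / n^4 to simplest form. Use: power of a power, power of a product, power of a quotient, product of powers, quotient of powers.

m^16n^3

((((((m^4 · n^3) / n^3)^2)^2) · n^2) · n^5) / n^4
= (((((m^4 · n^3) / n^3)^4) · n^2) · n^5) / n^4    [power of a power]
= (((((m^4 · n^3)^4) / ((n^3)^4)) · n^2) · n^5) / n^4    [power of a quotient]
= ((((((m^4)^4) · ((n^3)^4)) / ((n^3)^4)) · n^2) · n^5) / n^4    [power of a product]
= ((((m^16 · ((n^3)^4)) / ((n^3)^4)) · n^2) · n^5) / n^4    [power of a power]
= ((((m^16 · n^12) / ((n^3)^4)) · n^2) · n^5) / n^4    [power of a power]
= ((((m^16 · n^12) / n^12) · n^2) · n^5) / n^4    [power of a power]
= m^16n^3    [quotient of powers; product of powers]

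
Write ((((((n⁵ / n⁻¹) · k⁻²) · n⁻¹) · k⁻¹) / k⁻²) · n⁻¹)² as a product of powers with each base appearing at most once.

((((((n⁵ / n⁻¹) · k⁻²) · n⁻¹) · k⁻¹) / k⁻²) · n⁻¹)²
= ((((((n⁵ / n⁻¹) · k⁻²) · n⁻¹) · k⁻¹) / k⁻²)²) · ((n⁻¹)²)    [power of a product]
= ((((((n⁵ / n⁻¹) · k⁻²) · n⁻¹) · k⁻¹)²) / ((k⁻²)²)) · ((n⁻¹)²)    [power of a quotient]
= ((((((n⁵ / n⁻¹) · k⁻²) · n⁻¹)²) · ((k⁻¹)²)) / ((k⁻²)²)) · ((n⁻¹)²)    [power of a product]
= ((((((n⁵ / n⁻¹) · k⁻²)²) · ((n⁻¹)²)) · ((k⁻¹)²)) / ((k⁻²)²)) · ((n⁻¹)²)    [power of a product]
= ((((((n⁵ / n⁻¹)²) · ((k⁻²)²)) · ((n⁻¹)²)) · ((k⁻¹)²)) / ((k⁻²)²)) · ((n⁻¹)²)    [power of a product]
= (((((((n⁵)²) / ((n⁻¹)²)) · ((k⁻²)²)) · ((n⁻¹)²)) · ((k⁻¹)²)) / ((k⁻²)²)) · ((n⁻¹)²)    [power of a quotient]
= (((((n¹⁰ / ((n⁻¹)²)) · ((k⁻²)²)) · ((n⁻¹)²)) · ((k⁻¹)²)) / ((k⁻²)²)) · ((n⁻¹)²)    [power of a power]
= (((((n¹⁰ / n⁻²) · ((k⁻²)²)) · ((n⁻¹)²)) · ((k⁻¹)²)) / ((k⁻²)²)) · ((n⁻¹)²)    [power of a power]
= ((((n¹² · ((k⁻²)²)) · ((n⁻¹)²)) · ((k⁻¹)²)) / ((k⁻²)²)) · ((n⁻¹)²)    [quotient of powers]
= ((((n¹² · k⁻⁴) · ((n⁻¹)²)) · ((k⁻¹)²)) / ((k⁻²)²)) · ((n⁻¹)²)    [power of a power]
= ((((n¹² · k⁻⁴) · n⁻²) · ((k⁻¹)²)) / ((k⁻²)²)) · ((n⁻¹)²)    [power of a power]
= ((((n¹² · k⁻⁴) · n⁻²) · k⁻²) / ((k⁻²)²)) · ((n⁻¹)²)    [power of a power]
= ((((n¹² · k⁻⁴) · n⁻²) · k⁻²) / k⁻⁴) · ((n⁻¹)²)    [power of a power]
= ((((n¹² · k⁻⁴) · n⁻²) · k⁻²) / k⁻⁴) · n⁻²    [power of a power]
= k⁻²n⁸    [quotient of powers; product of powers]

k⁻²n⁸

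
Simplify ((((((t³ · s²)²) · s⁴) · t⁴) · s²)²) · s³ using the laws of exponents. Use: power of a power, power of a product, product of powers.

((((((t³ · s²)²) · s⁴) · t⁴) · s²)²) · s³
= ((((((t³ · s²)²) · s⁴) · t⁴)²) · ((s²)²)) · s³    [power of a product]
= ((((((t³ · s²)²) · s⁴)²) · ((t⁴)²)) · ((s²)²)) · s³    [power of a product]
= ((((((t³ · s²)²)²) · ((s⁴)²)) · ((t⁴)²)) · ((s²)²)) · s³    [power of a product]
= (((((t³ · s²)⁴) · ((s⁴)²)) · ((t⁴)²)) · ((s²)²)) · s³    [power of a power]
= ((((((t³)⁴) · ((s²)⁴)) · ((s⁴)²)) · ((t⁴)²)) · ((s²)²)) · s³    [power of a product]
= ((((t¹² · ((s²)⁴)) · ((s⁴)²)) · ((t⁴)²)) · ((s²)²)) · s³    [power of a power]
= ((((t¹² · s⁸) · ((s⁴)²)) · ((t⁴)²)) · ((s²)²)) · s³    [power of a power]
= ((((t¹² · s⁸) · s⁸) · ((t⁴)²)) · ((s²)²)) · s³    [power of a power]
= ((((t¹² · s⁸) · s⁸) · t⁸) · ((s²)²)) · s³    [power of a power]
= ((((t¹² · s⁸) · s⁸) · t⁸) · s⁴) · s³    [power of a power]
= s²³t²⁰    [product of powers]

s²³t²⁰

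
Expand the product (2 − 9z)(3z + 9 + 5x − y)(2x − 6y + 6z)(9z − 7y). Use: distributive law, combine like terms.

(2 − 9z)(3z + 9 + 5x − y)(2x − 6y + 6z)(9z − 7y)
= (6z + 18 + 10x − 2y − 27z² − 81z − 45xz + 9yz)(2x − 6y + 6z)(9z − 7y)    [distributive law]
= (−75z + 18 + 10x − 2y − 27z² − 45xz + 9yz)(2x − 6y + 6z)(9z − 7y)    [combine like terms]
= (−150xz + 450yz − 450z² + 36x − 108y + 108z + 20x² − 60xy + 60xz − 4xy + 12y² − 12yz − 54xz² + 162yz² − 162z³ − 90x²z + 270xyz − 270xz² + 18xyz − 54y²z + 54yz²)(9z − 7y)    [distributive law]
= (−90xz + 438yz − 450z² + 36x − 108y + 108z + 20x² − 64xy + 12y² − 324xz² + 216yz² − 162z³ − 90x²z + 288xyz − 54y²z)(9z − 7y)    [combine like terms]
= −810xz² + 630xyz + 3942yz² − 3066y²z − 4050z³ + 3150yz² + 324xz − 252xy − 972yz + 756y² + 972z² − 756yz + 180x²z − 140x²y − 576xyz + 448xy² + 108y²z − 84y³ − 2916xz³ + 2268xyz² + 1944yz³ − 1512y²z² − 1458z⁴ + 1134yz³ − 810x²z² + 630x²yz + 2592xyz² − 2016xy²z − 486y²z² + 378y³z    [distributive law]
= −810xz² + 54xyz + 7092yz² − 2958y²z − 4050z³ + 324xz − 252xy − 1728yz + 756y² + 972z² + 180x²z − 140x²y + 448xy² − 84y³ − 2916xz³ + 4860xyz² + 3078yz³ − 1998y²z² − 1458z⁴ − 810x²z² + 630x²yz − 2016xy²z + 378y³z    [combine like terms]

−810xz² + 54xyz + 7092yz² − 2958y²z − 4050z³ + 324xz − 252xy − 1728yz + 756y² + 972z² + 180x²z − 140x²y + 448xy² − 84y³ − 2916xz³ + 4860xyz² + 3078yz³ − 1998y²z² − 1458z⁴ − 810x²z² + 630x²yz − 2016xy²z + 378y³z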